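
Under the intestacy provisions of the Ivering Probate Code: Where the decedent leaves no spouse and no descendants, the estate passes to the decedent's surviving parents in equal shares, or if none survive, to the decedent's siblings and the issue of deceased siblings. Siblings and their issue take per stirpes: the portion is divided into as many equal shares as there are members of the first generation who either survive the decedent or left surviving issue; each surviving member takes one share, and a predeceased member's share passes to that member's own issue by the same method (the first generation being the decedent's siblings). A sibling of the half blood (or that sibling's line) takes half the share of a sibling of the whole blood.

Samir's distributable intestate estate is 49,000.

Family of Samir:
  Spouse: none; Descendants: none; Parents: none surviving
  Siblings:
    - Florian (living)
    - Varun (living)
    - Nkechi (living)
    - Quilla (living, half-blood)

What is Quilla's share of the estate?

Quilla receives 7,000.

The entire 49,000 passes to the siblings and their issue.
Counting each half-blood sibling's line as half a unit, there are 7/2 units in 49,000, so one unit is 14,000. Whole-blood lines (Florian, Varun, and Nkechi) take 14,000 each; half-blood lines (Quilla) take 7,000 each.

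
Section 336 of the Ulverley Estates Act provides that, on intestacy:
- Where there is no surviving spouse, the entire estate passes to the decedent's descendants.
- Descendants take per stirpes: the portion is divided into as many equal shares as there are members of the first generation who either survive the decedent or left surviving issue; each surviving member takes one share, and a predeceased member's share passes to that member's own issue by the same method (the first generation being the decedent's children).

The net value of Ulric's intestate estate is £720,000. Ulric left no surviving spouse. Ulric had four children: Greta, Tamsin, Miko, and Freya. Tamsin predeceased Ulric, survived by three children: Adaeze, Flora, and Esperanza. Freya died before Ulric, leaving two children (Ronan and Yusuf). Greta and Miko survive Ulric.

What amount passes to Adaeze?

Adaeze receives £60,000.

The entire £720,000 passes to the descendants.
That amount (£720,000) is divided into 4 shares of £180,000: Greta and Miko each take £180,000; Tamsin's £180,000 share passes to Tamsin's issue; Freya's £180,000 share passes to Freya's issue.
Tamsin's share (£180,000) is divided into 3 shares of £60,000: Adaeze, Flora, and Esperanza each take £60,000.
Freya's share (£180,000) is divided into 2 shares of £90,000: Ronan and Yusuf each take £90,000.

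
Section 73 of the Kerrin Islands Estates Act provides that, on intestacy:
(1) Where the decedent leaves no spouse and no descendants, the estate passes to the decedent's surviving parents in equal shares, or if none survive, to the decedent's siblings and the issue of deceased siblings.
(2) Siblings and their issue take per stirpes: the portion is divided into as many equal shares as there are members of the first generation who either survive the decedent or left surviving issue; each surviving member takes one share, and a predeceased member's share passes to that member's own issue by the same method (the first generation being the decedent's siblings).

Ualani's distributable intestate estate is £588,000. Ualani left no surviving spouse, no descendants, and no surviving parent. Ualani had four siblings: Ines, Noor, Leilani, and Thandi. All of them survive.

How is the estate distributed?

Ines: £147,000; Noor: £147,000; Leilani: £147,000; Thandi: £147,000

The entire £588,000 passes to the siblings and their issue.
That amount (£588,000) is divided into 4 shares of £147,000: Ines, Noor, Leilani, and Thandi each take £147,000.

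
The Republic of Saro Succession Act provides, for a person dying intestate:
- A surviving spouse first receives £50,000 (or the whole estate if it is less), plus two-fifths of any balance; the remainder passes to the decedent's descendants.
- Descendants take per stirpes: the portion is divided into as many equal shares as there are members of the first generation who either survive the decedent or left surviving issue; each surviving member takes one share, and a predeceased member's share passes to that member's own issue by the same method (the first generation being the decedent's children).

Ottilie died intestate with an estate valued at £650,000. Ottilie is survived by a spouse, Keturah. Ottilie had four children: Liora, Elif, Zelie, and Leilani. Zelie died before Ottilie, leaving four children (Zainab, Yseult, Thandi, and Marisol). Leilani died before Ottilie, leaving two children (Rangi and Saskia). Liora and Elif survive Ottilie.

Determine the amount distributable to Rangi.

Rangi receives £45,000.

Keturah first takes £50,000, leaving a balance of £600,000. Keturah then takes two-fifths of the balance (£240,000), for a total of £290,000. The remaining £360,000 passes to the descendants.
The descendants' portion (£360,000) is divided into 4 shares of £90,000: Liora and Elif each take £90,000; Zelie's £90,000 share passes to Zelie's issue; Leilani's £90,000 share passes to Leilani's issue.
Zelie's share (£90,000) is divided into 4 shares of £22,500: Zainab, Yseult, Thandi, and Marisol each take £22,500.
Leilani's share (£90,000) is divided into 2 shares of £45,000: Rangi and Saskia each take £45,000.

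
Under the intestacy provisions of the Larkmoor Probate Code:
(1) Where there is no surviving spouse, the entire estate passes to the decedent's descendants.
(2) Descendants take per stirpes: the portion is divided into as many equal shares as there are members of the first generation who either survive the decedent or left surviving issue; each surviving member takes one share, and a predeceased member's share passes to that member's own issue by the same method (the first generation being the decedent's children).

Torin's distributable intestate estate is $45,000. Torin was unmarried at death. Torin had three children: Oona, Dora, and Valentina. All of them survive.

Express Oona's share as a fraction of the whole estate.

The entire $45,000 passes to the descendants.
That amount ($45,000) is divided into 3 shares of $15,000: Oona, Dora, and Valentina each take $15,000.

Oona receives 1/3 of the estate.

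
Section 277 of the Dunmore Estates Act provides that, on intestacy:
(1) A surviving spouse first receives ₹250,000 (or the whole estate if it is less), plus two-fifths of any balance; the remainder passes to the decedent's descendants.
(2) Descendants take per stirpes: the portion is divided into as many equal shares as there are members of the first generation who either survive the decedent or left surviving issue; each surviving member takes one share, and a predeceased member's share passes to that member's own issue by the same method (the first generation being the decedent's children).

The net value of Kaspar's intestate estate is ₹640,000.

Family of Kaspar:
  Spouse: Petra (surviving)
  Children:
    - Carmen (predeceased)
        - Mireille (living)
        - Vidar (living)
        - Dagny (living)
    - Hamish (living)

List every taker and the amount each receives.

Petra first takes ₹250,000, leaving a balance of ₹390,000. Petra then takes two-fifths of the balance (₹156,000), for a total of ₹406,000. The remaining ₹234,000 passes to the descendants.
The descendants' portion (₹234,000) is divided into 2 shares of ₹117,000: Hamish takes ₹117,000; Carmen's ₹117,000 share passes to Carmen's issue.
Carmen's share (₹117,000) is divided into 3 shares of ₹39,000: Mireille, Vidar, and Dagny each take ₹39,000.

Petra: ₹406,000; Mireille: ₹39,000; Vidar: ₹39,000; Dagny: ₹39,000; Hamish: ₹117,000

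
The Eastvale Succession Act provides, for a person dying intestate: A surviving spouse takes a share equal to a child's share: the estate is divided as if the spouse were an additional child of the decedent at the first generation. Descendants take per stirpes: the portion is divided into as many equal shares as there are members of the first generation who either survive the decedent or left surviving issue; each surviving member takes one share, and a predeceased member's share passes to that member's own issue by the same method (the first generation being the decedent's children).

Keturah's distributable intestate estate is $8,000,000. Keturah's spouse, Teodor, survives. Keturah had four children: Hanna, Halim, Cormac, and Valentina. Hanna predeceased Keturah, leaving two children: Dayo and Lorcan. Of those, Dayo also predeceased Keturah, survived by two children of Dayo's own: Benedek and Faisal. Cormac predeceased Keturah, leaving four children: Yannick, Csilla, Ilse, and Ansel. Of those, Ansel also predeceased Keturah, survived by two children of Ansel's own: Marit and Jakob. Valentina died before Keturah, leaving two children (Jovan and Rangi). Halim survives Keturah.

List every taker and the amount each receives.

Teodor: $1,600,000; Benedek: $400,000; Faisal: $400,000; Lorcan: $800,000; Halim: $1,600,000; Yannick: $400,000; Csilla: $400,000; Ilse: $400,000; Marit: $200,000; Jakob: $200,000; Jovan: $800,000; Rangi: $800,000

The spouse counts as an additional share at the children's level, so there are 5 primary shares of $1,600,000. Teodor takes one such share ($1,600,000).
The children's combined portion ($6,400,000) is divided into 4 shares of $1,600,000: Halim takes $1,600,000; Hanna's $1,600,000 share passes to Hanna's issue; Cormac's $1,600,000 share passes to Cormac's issue; Valentina's $1,600,000 share passes to Valentina's issue.
Hanna's share ($1,600,000) is divided into 2 shares of $800,000: Lorcan takes $800,000; Dayo's $800,000 share passes to Dayo's issue.
Dayo's share ($800,000) is divided into 2 shares of $400,000: Benedek and Faisal each take $400,000.
Cormac's share ($1,600,000) is divided into 4 shares of $400,000: Yannick, Csilla, and Ilse each take $400,000; Ansel's $400,000 share passes to Ansel's issue.
Ansel's share ($400,000) is divided into 2 shares of $200,000: Marit and Jakob each take $200,000.
Valentina's share ($1,600,000) is divided into 2 shares of $800,000: Jovan and Rangi each take $800,000.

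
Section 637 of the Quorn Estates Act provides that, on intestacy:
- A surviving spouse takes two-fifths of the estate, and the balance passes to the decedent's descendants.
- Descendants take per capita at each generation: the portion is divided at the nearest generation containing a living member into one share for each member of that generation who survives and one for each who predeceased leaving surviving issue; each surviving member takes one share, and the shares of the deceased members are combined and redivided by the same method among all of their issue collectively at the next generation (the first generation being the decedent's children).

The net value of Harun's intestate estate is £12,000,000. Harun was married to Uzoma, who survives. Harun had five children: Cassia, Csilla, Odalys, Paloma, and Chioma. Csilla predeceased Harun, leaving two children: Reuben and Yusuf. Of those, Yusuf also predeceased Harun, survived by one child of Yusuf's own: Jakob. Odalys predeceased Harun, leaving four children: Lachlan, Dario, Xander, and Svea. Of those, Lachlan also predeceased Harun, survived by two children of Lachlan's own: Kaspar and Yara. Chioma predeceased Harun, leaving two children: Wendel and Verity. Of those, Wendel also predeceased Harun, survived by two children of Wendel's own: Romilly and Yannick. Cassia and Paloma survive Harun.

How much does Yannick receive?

Uzoma takes two-fifths of £12,000,000 = £4,800,000. The remaining £7,200,000 passes to the descendants.
The descendants' portion (£7,200,000) is divided at the children's generation into 5 shares of £1,440,000. Cassia and Paloma each take £1,440,000. The 3 shares of the deceased (Csilla, Odalys, and Chioma) are combined into a pool of £4,320,000.
That pool (£4,320,000) is divided at the grandchildren's generation into 8 shares of £540,000. Reuben, Dario, Xander, Svea, and Verity each take £540,000. The 3 shares of the deceased (Yusuf, Lachlan, and Wendel) are combined into a pool of £1,620,000.
That pool (£1,620,000) is divided at the great-grandchildren's generation equally among Jakob, Kaspar, Yara, Romilly, and Yannick: £324,000 each.

Yannick receives £324,000.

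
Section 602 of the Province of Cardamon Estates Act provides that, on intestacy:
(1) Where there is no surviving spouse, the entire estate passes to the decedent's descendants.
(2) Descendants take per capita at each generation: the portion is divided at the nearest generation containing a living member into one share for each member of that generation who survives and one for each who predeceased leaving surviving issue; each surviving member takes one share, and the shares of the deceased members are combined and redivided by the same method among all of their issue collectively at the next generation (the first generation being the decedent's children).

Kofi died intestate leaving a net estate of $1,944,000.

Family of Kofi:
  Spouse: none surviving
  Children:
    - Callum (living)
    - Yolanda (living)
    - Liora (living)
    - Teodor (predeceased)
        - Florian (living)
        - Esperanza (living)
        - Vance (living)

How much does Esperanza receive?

Esperanza receives $162,000.

The entire $1,944,000 passes to the descendants.
That amount ($1,944,000) is divided at the children's generation into 4 shares of $486,000. Callum, Yolanda, and Liora each take $486,000. The remaining share for the deceased Teodor ($486,000) is carried to the next generation.
That pool ($486,000) is divided at the grandchildren's generation equally among Florian, Esperanza, and Vance: $162,000 each.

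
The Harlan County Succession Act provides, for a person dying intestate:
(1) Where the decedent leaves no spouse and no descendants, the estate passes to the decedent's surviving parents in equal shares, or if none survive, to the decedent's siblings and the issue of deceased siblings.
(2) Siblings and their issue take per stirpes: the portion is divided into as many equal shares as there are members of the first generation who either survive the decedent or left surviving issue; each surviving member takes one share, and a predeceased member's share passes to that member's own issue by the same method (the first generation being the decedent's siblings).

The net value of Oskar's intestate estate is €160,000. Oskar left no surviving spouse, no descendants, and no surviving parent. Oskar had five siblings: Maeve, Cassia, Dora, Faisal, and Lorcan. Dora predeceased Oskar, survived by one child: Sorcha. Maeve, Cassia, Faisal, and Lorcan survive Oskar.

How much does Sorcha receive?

Sorcha receives €32,000.

The entire €160,000 passes to the siblings and their issue.
That amount (€160,000) is divided into 5 shares of €32,000: Maeve, Cassia, Faisal, and Lorcan each take €32,000; Dora's €32,000 share passes to Dora's issue.
Dora's share (€32,000) passes entirely to Sorcha.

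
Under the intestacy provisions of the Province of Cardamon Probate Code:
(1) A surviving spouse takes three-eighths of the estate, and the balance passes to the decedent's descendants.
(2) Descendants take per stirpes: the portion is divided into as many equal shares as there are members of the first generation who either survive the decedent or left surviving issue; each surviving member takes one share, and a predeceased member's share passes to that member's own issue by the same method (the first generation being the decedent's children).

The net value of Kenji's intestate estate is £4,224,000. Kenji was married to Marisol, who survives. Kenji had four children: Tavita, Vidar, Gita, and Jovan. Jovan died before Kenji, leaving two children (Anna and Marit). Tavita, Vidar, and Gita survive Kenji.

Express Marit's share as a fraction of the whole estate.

Marit receives 5/64 of the estate.

Marisol takes three-eighths of £4,224,000 = £1,584,000. The remaining £2,640,000 passes to the descendants.
The descendants' portion (£2,640,000) is divided into 4 shares of £660,000: Tavita, Vidar, and Gita each take £660,000; Jovan's £660,000 share passes to Jovan's issue.
Jovan's share (£660,000) is divided into 2 shares of £330,000: Anna and Marit each take £330,000.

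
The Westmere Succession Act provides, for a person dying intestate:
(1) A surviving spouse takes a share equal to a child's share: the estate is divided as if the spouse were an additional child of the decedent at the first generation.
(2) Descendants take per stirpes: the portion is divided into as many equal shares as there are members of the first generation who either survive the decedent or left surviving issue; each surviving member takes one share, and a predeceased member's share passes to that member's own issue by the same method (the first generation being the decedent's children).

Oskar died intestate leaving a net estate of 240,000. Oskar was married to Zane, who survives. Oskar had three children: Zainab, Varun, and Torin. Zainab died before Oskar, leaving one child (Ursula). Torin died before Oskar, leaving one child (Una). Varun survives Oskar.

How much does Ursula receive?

The spouse counts as an additional share at the children's level, so there are 4 primary shares of 60,000. Zane takes one such share (60,000).
The children's combined portion (180,000) is divided into 3 shares of 60,000: Varun takes 60,000; Zainab's 60,000 share passes to Zainab's issue; Torin's 60,000 share passes to Torin's issue.
Zainab's share (60,000) passes entirely to Ursula.
Torin's share (60,000) passes entirely to Una.

Ursula receives 60,000.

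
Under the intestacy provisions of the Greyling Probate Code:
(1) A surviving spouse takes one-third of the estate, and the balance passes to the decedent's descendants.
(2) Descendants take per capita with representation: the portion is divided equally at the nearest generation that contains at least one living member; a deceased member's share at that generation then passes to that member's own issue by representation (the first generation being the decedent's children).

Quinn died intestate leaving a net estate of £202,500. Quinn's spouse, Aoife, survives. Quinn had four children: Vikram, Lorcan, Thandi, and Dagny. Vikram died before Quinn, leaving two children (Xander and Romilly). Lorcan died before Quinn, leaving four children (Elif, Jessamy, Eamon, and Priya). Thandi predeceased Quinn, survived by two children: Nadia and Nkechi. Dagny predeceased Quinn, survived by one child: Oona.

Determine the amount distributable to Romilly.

Aoife takes one-third of £202,500 = £67,500. The remaining £135,000 passes to the descendants.
No child survives, so the initial division is made at the grandchildren's generation.
The descendants' portion (£135,000) is divided into 9 shares of £15,000: Xander, Romilly, Elif, Jessamy, Eamon, Priya, Nadia, Nkechi, and Oona each take £15,000.

Romilly receives £15,000.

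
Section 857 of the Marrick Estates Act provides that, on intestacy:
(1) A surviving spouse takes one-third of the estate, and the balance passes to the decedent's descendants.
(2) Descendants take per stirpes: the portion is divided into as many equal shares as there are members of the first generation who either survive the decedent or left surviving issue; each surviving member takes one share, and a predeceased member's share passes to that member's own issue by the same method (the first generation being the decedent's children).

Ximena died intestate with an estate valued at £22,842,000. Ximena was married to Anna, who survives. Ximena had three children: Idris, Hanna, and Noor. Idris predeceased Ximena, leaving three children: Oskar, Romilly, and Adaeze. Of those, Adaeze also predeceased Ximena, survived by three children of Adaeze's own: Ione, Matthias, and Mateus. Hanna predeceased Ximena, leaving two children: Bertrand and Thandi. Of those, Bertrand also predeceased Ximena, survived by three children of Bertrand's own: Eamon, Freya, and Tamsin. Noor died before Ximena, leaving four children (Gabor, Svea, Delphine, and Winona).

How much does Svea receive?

Anna takes one-third of £22,842,000 = £7,614,000. The remaining £15,228,000 passes to the descendants.
The descendants' portion (£15,228,000) is divided into 3 shares of £5,076,000: Idris's £5,076,000 share passes to Idris's issue; Hanna's £5,076,000 share passes to Hanna's issue; Noor's £5,076,000 share passes to Noor's issue.
Idris's share (£5,076,000) is divided into 3 shares of £1,692,000: Oskar and Romilly each take £1,692,000; Adaeze's £1,692,000 share passes to Adaeze's issue.
Adaeze's share (£1,692,000) is divided into 3 shares of £564,000: Ione, Matthias, and Mateus each take £564,000.
Hanna's share (£5,076,000) is divided into 2 shares of £2,538,000: Thandi takes £2,538,000; Bertrand's £2,538,000 share passes to Bertrand's issue.
Bertrand's share (£2,538,000) is divided into 3 shares of £846,000: Eamon, Freya, and Tamsin each take £846,000.
Noor's share (£5,076,000) is divided into 4 shares of £1,269,000: Gabor, Svea, Delphine, and Winona each take £1,269,000.

Svea receives £1,269,000.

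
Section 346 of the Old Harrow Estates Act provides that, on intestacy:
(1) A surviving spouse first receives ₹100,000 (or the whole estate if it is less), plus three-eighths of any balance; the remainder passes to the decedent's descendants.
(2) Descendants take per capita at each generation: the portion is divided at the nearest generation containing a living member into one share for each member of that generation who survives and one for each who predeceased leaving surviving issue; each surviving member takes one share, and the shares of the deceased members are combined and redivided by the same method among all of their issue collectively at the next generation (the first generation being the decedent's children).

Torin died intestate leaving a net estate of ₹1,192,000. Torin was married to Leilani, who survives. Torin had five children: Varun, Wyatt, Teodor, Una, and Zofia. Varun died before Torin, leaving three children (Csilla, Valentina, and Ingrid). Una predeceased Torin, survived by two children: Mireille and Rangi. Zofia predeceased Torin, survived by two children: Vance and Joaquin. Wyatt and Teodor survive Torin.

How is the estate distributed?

Leilani: ₹509,500; Csilla: ₹58,500; Valentina: ₹58,500; Ingrid: ₹58,500; Wyatt: ₹136,500; Teodor: ₹136,500; Mireille: ₹58,500; Rangi: ₹58,500; Vance: ₹58,500; Joaquin: ₹58,500

Leilani first takes ₹100,000, leaving a balance of ₹1,092,000. Leilani then takes three-eighths of the balance (₹409,500), for a total of ₹509,500. The remaining ₹682,500 passes to the descendants.
The descendants' portion (₹682,500) is divided at the children's generation into 5 shares of ₹136,500. Wyatt and Teodor each take ₹136,500. The 3 shares of the deceased (Varun, Una, and Zofia) are combined into a pool of ₹409,500.
That pool (₹409,500) is divided at the grandchildren's generation equally among Csilla, Valentina, Ingrid, Mireille, Rangi, Vance, and Joaquin: ₹58,500 each.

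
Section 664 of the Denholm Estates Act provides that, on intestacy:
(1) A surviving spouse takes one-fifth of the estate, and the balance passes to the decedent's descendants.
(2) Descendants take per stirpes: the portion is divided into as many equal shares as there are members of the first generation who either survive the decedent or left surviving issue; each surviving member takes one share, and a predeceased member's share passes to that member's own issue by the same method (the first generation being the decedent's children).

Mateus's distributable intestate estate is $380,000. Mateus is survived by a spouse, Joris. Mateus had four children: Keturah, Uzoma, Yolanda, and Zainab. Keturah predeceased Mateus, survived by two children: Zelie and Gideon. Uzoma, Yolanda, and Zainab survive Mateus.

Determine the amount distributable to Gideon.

Gideon receives $38,000.

Joris takes one-fifth of $380,000 = $76,000. The remaining $304,000 passes to the descendants.
The descendants' portion ($304,000) is divided into 4 shares of $76,000: Uzoma, Yolanda, and Zainab each take $76,000; Keturah's $76,000 share passes to Keturah's issue.
Keturah's share ($76,000) is divided into 2 shares of $38,000: Zelie and Gideon each take $38,000.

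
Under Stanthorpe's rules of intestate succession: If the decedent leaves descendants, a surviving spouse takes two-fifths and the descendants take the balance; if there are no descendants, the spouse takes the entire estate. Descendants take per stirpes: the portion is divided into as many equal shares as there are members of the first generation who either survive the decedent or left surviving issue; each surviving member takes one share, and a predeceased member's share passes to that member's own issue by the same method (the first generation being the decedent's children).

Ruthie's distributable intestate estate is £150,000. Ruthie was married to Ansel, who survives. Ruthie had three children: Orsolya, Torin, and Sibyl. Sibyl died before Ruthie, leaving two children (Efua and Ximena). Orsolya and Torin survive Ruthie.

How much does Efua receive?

Ansel takes two-fifths of £150,000 = £60,000. The remaining £90,000 passes to the descendants.
The descendants' portion (£90,000) is divided into 3 shares of £30,000: Orsolya and Torin each take £30,000; Sibyl's £30,000 share passes to Sibyl's issue.
Sibyl's share (£30,000) is divided into 2 shares of £15,000: Efua and Ximena each take £15,000.

Efua receives £15,000.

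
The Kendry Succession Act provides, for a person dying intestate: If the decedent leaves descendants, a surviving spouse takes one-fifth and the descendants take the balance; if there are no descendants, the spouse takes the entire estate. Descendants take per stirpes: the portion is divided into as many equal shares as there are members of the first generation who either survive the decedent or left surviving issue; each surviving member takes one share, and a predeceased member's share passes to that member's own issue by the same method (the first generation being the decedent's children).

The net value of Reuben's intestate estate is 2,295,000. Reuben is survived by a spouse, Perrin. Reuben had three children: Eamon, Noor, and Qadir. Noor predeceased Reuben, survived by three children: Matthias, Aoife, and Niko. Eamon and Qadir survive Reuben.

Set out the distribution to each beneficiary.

Perrin takes one-fifth of 2,295,000 = 459,000. The remaining 1,836,000 passes to the descendants.
The descendants' portion (1,836,000) is divided into 3 shares of 612,000: Eamon and Qadir each take 612,000; Noor's 612,000 share passes to Noor's issue.
Noor's share (612,000) is divided into 3 shares of 204,000: Matthias, Aoife, and Niko each take 204,000.

Perrin: 459,000; Eamon: 612,000; Matthias: 204,000; Aoife: 204,000; Niko: 204,000; Qadir: 612,000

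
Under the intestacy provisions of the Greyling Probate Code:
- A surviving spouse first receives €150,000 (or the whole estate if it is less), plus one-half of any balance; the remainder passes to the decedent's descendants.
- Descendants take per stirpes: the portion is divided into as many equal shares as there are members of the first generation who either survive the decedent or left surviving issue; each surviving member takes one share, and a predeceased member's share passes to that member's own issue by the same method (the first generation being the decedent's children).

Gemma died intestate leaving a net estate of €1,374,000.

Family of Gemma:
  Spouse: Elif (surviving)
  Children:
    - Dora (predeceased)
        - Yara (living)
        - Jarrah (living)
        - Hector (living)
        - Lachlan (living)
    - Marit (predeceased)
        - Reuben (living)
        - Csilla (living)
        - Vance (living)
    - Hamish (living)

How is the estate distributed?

Elif: €762,000; Yara: €51,000; Jarrah: €51,000; Hector: €51,000; Lachlan: €51,000; Reuben: €68,000; Csilla: €68,000; Vance: €68,000; Hamish: €204,000

Elif first takes €150,000, leaving a balance of €1,224,000. Elif then takes one-half of the balance (€612,000), for a total of €762,000. The remaining €612,000 passes to the descendants.
The descendants' portion (€612,000) is divided into 3 shares of €204,000: Hamish takes €204,000; Dora's €204,000 share passes to Dora's issue; Marit's €204,000 share passes to Marit's issue.
Dora's share (€204,000) is divided into 4 shares of €51,000: Yara, Jarrah, Hector, and Lachlan each take €51,000.
Marit's share (€204,000) is divided into 3 shares of €68,000: Reuben, Csilla, and Vance each take €68,000.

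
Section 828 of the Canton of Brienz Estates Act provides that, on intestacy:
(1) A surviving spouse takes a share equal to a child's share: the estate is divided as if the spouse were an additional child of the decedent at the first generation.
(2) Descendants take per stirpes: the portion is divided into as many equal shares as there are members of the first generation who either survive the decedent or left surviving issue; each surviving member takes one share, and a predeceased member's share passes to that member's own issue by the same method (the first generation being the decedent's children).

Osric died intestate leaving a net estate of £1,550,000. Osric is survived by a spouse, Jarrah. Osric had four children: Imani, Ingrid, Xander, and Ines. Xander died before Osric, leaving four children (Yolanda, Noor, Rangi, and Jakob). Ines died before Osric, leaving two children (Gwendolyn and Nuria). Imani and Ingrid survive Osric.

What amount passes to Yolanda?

Yolanda receives £77,500.

The spouse counts as an additional share at the children's level, so there are 5 primary shares of £310,000. Jarrah takes one such share (£310,000).
The children's combined portion (£1,240,000) is divided into 4 shares of £310,000: Imani and Ingrid each take £310,000; Xander's £310,000 share passes to Xander's issue; Ines's £310,000 share passes to Ines's issue.
Xander's share (£310,000) is divided into 4 shares of £77,500: Yolanda, Noor, Rangi, and Jakob each take £77,500.
Ines's share (£310,000) is divided into 2 shares of £155,000: Gwendolyn and Nuria each take £155,000.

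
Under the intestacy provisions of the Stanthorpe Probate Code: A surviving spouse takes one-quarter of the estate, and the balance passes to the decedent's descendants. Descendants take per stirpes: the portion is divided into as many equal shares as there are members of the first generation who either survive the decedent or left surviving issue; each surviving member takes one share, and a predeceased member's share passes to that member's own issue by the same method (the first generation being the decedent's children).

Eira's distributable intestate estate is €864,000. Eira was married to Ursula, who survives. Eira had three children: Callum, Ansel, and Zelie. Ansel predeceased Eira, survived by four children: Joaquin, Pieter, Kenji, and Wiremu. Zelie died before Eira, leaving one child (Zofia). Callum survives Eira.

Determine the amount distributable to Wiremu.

Ursula takes one-quarter of €864,000 = €216,000. The remaining €648,000 passes to the descendants.
The descendants' portion (€648,000) is divided into 3 shares of €216,000: Callum takes €216,000; Ansel's €216,000 share passes to Ansel's issue; Zelie's €216,000 share passes to Zelie's issue.
Ansel's share (€216,000) is divided into 4 shares of €54,000: Joaquin, Pieter, Kenji, and Wiremu each take €54,000.
Zelie's share (€216,000) passes entirely to Zofia.

Wiremu receives €54,000.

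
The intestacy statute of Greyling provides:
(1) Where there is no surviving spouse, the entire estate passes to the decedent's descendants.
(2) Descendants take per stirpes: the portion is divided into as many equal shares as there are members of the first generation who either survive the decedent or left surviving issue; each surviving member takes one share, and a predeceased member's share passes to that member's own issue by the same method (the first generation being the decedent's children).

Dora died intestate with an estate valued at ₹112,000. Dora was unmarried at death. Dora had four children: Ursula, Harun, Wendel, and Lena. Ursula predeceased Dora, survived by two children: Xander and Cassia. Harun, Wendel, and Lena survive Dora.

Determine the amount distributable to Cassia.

The entire ₹112,000 passes to the descendants.
That amount (₹112,000) is divided into 4 shares of ₹28,000: Harun, Wendel, and Lena each take ₹28,000; Ursula's ₹28,000 share passes to Ursula's issue.
Ursula's share (₹28,000) is divided into 2 shares of ₹14,000: Xander and Cassia each take ₹14,000.

Cassia receives ₹14,000.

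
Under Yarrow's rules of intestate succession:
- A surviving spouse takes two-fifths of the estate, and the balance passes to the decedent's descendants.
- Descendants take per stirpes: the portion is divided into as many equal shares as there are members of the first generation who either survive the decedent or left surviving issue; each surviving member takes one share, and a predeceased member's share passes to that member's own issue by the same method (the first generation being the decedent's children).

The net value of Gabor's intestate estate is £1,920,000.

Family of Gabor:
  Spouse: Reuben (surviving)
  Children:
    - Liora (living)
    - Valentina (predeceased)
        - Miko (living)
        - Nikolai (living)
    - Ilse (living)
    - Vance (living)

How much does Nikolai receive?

Reuben takes two-fifths of £1,920,000 = £768,000. The remaining £1,152,000 passes to the descendants.
The descendants' portion (£1,152,000) is divided into 4 shares of £288,000: Liora, Ilse, and Vance each take £288,000; Valentina's £288,000 share passes to Valentina's issue.
Valentina's share (£288,000) is divided into 2 shares of £144,000: Miko and Nikolai each take £144,000.

Nikolai receives £144,000.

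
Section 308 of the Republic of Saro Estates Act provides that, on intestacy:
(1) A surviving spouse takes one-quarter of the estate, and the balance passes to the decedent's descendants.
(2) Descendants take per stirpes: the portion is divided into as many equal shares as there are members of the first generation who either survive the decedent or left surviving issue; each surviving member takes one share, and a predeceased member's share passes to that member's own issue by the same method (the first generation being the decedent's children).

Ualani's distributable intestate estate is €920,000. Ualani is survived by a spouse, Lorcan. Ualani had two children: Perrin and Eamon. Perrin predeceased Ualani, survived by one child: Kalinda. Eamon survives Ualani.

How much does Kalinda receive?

Kalinda receives €345,000.

Lorcan takes one-quarter of €920,000 = €230,000. The remaining €690,000 passes to the descendants.
The descendants' portion (€690,000) is divided into 2 shares of €345,000: Eamon takes €345,000; Perrin's €345,000 share passes to Perrin's issue.
Perrin's share (€345,000) passes entirely to Kalinda.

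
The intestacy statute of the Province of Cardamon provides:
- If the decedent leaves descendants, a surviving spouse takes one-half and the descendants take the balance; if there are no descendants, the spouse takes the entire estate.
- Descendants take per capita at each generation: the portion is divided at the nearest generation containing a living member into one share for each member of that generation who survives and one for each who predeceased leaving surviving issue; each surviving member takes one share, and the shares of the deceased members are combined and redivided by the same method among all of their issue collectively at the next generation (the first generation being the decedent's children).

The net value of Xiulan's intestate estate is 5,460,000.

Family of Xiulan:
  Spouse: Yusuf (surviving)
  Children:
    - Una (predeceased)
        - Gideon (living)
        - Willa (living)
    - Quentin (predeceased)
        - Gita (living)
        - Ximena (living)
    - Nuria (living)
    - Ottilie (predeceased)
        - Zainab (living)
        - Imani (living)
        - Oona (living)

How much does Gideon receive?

Gideon receives 292,500.

Yusuf takes one-half of 5,460,000 = 2,730,000. The remaining 2,730,000 passes to the descendants.
The descendants' portion (2,730,000) is divided at the children's generation into 4 shares of 682,500. Nuria takes 682,500. The 3 shares of the deceased (Una, Quentin, and Ottilie) are combined into a pool of 2,047,500.
That pool (2,047,500) is divided at the grandchildren's generation equally among Gideon, Willa, Gita, Ximena, Zainab, Imani, and Oona: 292,500 each.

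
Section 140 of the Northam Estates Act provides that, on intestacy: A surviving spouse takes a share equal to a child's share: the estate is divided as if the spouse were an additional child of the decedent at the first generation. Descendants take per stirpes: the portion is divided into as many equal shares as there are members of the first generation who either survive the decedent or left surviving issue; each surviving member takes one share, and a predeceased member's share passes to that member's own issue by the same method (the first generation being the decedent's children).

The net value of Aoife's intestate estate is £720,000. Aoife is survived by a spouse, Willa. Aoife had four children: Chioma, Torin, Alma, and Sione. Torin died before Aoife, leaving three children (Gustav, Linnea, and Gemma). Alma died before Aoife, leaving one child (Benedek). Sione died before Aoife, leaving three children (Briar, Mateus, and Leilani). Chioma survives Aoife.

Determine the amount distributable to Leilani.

The spouse counts as an additional share at the children's level, so there are 5 primary shares of £144,000. Willa takes one such share (£144,000).
The children's combined portion (£576,000) is divided into 4 shares of £144,000: Chioma takes £144,000; Torin's £144,000 share passes to Torin's issue; Alma's £144,000 share passes to Alma's issue; Sione's £144,000 share passes to Sione's issue.
Torin's share (£144,000) is divided into 3 shares of £48,000: Gustav, Linnea, and Gemma each take £48,000.
Alma's share (£144,000) passes entirely to Benedek.
Sione's share (£144,000) is divided into 3 shares of £48,000: Briar, Mateus, and Leilani each take £48,000.

Leilani receives £48,000.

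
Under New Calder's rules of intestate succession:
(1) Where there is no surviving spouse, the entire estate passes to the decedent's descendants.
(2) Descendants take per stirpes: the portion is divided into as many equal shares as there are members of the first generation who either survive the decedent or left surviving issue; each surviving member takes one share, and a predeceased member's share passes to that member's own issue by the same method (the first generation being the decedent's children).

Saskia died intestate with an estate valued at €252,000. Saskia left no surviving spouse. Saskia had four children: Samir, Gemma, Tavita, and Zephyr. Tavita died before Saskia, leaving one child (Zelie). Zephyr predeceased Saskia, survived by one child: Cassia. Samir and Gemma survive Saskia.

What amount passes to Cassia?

Cassia receives €63,000.

The entire €252,000 passes to the descendants.
That amount (€252,000) is divided into 4 shares of €63,000: Samir and Gemma each take €63,000; Tavita's €63,000 share passes to Tavita's issue; Zephyr's €63,000 share passes to Zephyr's issue.
Tavita's share (€63,000) passes entirely to Zelie.
Zephyr's share (€63,000) passes entirely to Cassia.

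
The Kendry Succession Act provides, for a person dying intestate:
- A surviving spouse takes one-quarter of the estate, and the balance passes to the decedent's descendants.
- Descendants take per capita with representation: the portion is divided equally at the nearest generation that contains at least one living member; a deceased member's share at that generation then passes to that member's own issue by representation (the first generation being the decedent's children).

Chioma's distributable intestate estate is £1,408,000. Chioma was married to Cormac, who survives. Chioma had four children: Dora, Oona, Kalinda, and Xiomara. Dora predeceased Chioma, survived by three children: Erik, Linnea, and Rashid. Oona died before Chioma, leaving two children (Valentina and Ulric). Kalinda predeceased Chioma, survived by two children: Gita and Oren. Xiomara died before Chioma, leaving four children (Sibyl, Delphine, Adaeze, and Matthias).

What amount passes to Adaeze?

Cormac takes one-quarter of £1,408,000 = £352,000. The remaining £1,056,000 passes to the descendants.
No child survives, so the initial division is made at the grandchildren's generation.
The descendants' portion (£1,056,000) is divided into 11 shares of £96,000: Erik, Linnea, Rashid, Valentina, Ulric, Gita, Oren, Sibyl, Delphine, Adaeze, and Matthias each take £96,000.

Adaeze receives £96,000.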